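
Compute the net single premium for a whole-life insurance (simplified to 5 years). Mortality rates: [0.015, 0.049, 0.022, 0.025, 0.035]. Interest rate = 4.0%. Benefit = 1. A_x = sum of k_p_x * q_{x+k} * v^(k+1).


v = 0.961538
Year 0: k_p_x=1.0, q=0.015, term=0.014423
Year 1: k_p_x=0.985, q=0.049, term=0.044624
Year 2: k_p_x=0.936735, q=0.022, term=0.018321
Year 3: k_p_x=0.916127, q=0.025, term=0.019578
Year 4: k_p_x=0.893224, q=0.035, term=0.025696
A_x = 0.1226


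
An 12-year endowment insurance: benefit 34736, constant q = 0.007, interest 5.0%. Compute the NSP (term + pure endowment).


Term component = 2082.4795
Pure endowment = 12_p_x * v^12 * benefit = 0.91916 * 0.556837 * 34736 = 17778.6672
NSP = 19861.1466


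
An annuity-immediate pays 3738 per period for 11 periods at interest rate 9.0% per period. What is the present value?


PV = PMT * (1 - (1+i)^(-n)) / i
= 3738 * (1 - (1+0.09)^(-11)) / 0.09
= 3738 * (1 - 0.387533) / 0.09
= 3738 * 6.805191
= 25437.8023


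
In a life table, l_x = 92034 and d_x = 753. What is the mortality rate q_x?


q_x = d_x / l_x
= 753 / 92034
= 0.0082


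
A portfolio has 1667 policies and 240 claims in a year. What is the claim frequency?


frequency = claims / policies
= 240 / 1667
= 0.144


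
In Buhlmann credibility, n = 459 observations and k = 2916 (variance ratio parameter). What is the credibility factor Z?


Z = n / (n + k)
= 459 / (459 + 2916)
= 459 / 3375
= 0.136


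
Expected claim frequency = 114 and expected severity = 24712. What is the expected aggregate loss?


E[S] = E[N] * E[X]
= 114 * 24712
= 2.8172e+06


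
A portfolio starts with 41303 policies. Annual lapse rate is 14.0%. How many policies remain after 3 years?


remaining = initial * (1 - lapse)^years
= 41303 * (1 - 0.14)^3
= 41303 * 0.636056
= 26271.021


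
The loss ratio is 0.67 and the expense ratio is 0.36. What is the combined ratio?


Combined ratio = loss ratio + expense ratio
= 0.67 + 0.36
= 1.03


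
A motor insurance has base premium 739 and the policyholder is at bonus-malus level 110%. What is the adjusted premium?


adjusted = base * BM_level / 100
= 739 * 110 / 100
= 739 * 1.1
= 812.9


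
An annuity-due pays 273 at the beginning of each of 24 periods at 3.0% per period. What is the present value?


PV_due = PMT * (1-(1+i)^(-n))/i * (1+i)
PV_immediate = 4623.403
PV_due = 4623.403 * 1.03
= 4762.1051


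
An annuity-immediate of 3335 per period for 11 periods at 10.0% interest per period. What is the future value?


FV = PMT * ((1+i)^n - 1) / i
= 3335 * ((1.1)^11 - 1) / 0.1
= 3335 * (2.853117 - 1) / 0.1
= 61801.4421


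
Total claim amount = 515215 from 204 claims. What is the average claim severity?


severity = total / number
= 515215 / 204
= 2525.5637


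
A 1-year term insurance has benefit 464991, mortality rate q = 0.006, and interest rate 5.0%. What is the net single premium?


NSP = benefit * q * v
v = 1/(1+i) = 0.952381
NSP = 464991 * 0.006 * 0.952381
= 2657.0914


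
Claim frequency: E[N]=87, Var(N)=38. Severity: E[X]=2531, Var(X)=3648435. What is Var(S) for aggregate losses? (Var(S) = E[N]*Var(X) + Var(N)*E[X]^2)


Var(S) = E[N]*Var(X) + Var(N)*E[X]^2
= 87*3648435 + 38*2531^2
= 317413845 + 243426518
= 5.6084e+08


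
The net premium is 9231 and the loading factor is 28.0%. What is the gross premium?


Gross = net * (1 + loading)
= 9231 * (1 + 0.28)
= 9231 * 1.28
= 11815.68


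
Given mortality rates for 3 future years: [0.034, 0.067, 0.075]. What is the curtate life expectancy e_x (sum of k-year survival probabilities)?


e_x = sum_{k=1}^{n} k_p_x
k_p_x values:
  1_p_x = 0.966
  2_p_x = 0.901278
  3_p_x = 0.833682
e_x = 2.701


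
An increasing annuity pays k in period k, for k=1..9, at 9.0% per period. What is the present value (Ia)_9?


(Ia)_n = sum_{k=1}^{n} k * v^k, v = 1/(1+i)
v = 0.917431
Sum computed term by term:
(Ia)_9 = 26.5663


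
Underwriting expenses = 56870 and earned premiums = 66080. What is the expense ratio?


Expense ratio = expenses / premiums
= 56870 / 66080
= 0.8606


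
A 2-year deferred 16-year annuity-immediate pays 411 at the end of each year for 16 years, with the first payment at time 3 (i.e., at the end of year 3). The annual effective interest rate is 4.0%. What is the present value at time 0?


PV at time 2 of the 16-year annuity-immediate:
a_n = 411 * (1-(1+0.04)^(-16))/0.04 = 4789.0935
Discount back 2 years to time 0:
PV = 4789.0935 * (1+0.04)^(-2)
= 4789.0935 * 0.924556
= 4427.7861


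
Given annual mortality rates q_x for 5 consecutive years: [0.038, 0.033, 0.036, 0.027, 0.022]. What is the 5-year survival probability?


p_k = 1 - q_k for each year
Survival = product of (1 - q_k)
= 0.962 * 0.967 * 0.964 * 0.973 * 0.978
= 0.8534


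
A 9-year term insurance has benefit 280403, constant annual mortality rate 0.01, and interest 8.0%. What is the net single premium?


NSP = benefit * sum_{k=0}^{n-1} k_p_x * q * v^(k+1)
With constant q=0.01, v=0.925926
Sum = 0.060335
NSP = 280403 * 0.060335
= 16918.082


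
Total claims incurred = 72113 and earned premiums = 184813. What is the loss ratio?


Loss ratio = claims / premiums
= 72113 / 184813
= 0.3902


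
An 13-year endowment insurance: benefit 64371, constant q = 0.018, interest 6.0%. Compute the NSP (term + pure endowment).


Term component = 9355.1176
Pure endowment = 13_p_x * v^13 * benefit = 0.789677 * 0.468839 * 64371 = 23832.1569
NSP = 33187.2745


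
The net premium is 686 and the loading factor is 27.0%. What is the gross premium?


Gross = net * (1 + loading)
= 686 * (1 + 0.27)
= 686 * 1.27
= 871.22


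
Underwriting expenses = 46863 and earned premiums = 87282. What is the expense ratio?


Expense ratio = expenses / premiums
= 46863 / 87282
= 0.5369


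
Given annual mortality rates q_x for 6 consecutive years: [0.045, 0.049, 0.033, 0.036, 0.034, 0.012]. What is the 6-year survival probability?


p_k = 1 - q_k for each year
Survival = product of (1 - q_k)
= 0.955 * 0.951 * 0.967 * 0.964 * 0.966 * 0.988
= 0.808


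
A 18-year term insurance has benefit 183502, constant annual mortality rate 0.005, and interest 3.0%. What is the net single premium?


NSP = benefit * sum_{k=0}^{n-1} k_p_x * q * v^(k+1)
With constant q=0.005, v=0.970874
Sum = 0.066183
NSP = 183502 * 0.066183
= 12144.7634


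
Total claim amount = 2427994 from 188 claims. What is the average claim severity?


severity = total / number
= 2427994 / 188
= 12914.8617


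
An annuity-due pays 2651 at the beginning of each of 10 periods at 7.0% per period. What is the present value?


PV_due = PMT * (1-(1+i)^(-n))/i * (1+i)
PV_immediate = 18619.5147
PV_due = 18619.5147 * 1.07
= 19922.8807


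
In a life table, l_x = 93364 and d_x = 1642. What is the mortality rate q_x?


q_x = d_x / l_x
= 1642 / 93364
= 0.0176


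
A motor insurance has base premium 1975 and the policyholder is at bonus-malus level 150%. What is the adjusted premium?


adjusted = base * BM_level / 100
= 1975 * 150 / 100
= 1975 * 1.5
= 2962.5


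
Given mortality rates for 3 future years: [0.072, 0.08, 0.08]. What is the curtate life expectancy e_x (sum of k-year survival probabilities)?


e_x = sum_{k=1}^{n} k_p_x
k_p_x values:
  1_p_x = 0.928
  2_p_x = 0.85376
  3_p_x = 0.785459
e_x = 2.5672


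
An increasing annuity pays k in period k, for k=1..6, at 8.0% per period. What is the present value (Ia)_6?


(Ia)_n = sum_{k=1}^{n} k * v^k, v = 1/(1+i)
v = 0.925926
Sum computed term by term:
(Ia)_6 = 15.1462


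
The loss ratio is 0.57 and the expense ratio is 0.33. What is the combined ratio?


Combined ratio = loss ratio + expense ratio
= 0.57 + 0.33
= 0.9


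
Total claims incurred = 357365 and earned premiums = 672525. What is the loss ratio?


Loss ratio = claims / premiums
= 357365 / 672525
= 0.5314


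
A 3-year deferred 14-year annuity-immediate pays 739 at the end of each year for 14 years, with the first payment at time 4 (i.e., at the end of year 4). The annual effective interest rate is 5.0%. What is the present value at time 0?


PV at time 3 of the 14-year annuity-immediate:
a_n = 739 * (1-(1+0.05)^(-14))/0.05 = 7315.0957
Discount back 3 years to time 0:
PV = 7315.0957 * (1+0.05)^(-3)
= 7315.0957 * 0.863838
= 6319.0547


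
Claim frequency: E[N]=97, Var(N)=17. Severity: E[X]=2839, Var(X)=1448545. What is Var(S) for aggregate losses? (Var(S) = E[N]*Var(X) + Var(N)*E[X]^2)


Var(S) = E[N]*Var(X) + Var(N)*E[X]^2
= 97*1448545 + 17*2839^2
= 140508865 + 137018657
= 2.7753e+08


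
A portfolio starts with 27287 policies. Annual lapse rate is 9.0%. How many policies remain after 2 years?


remaining = initial * (1 - lapse)^years
= 27287 * (1 - 0.09)^2
= 27287 * 0.8281
= 22596.3647


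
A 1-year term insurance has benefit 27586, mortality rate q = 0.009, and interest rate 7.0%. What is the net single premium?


NSP = benefit * q * v
v = 1/(1+i) = 0.934579
NSP = 27586 * 0.009 * 0.934579
= 232.0318


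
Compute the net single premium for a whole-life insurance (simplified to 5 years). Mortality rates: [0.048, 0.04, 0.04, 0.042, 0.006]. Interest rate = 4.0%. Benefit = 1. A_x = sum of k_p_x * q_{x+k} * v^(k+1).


v = 0.961538
Year 0: k_p_x=1.0, q=0.048, term=0.046154
Year 1: k_p_x=0.952, q=0.04, term=0.035207
Year 2: k_p_x=0.91392, q=0.04, term=0.032499
Year 3: k_p_x=0.877363, q=0.042, term=0.031499
Year 4: k_p_x=0.840514, q=0.006, term=0.004145
A_x = 0.1495


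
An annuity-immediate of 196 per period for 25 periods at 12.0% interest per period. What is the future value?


FV = PMT * ((1+i)^n - 1) / i
= 196 * ((1.12)^25 - 1) / 0.12
= 196 * (17.000064 - 1) / 0.12
= 26133.4385


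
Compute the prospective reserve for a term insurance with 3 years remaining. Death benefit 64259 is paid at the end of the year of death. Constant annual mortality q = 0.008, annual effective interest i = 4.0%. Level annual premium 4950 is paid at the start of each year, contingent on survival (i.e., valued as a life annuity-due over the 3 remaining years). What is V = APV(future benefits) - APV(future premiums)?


v = 1/(1+i) = 0.961538
APV(future benefits) per unit = sum_{k=0}^{2} k_p_x * q * v^(k+1) = 0.022028
APV(future benefits) = 64259 * 0.022028 = 1415.5114
Life annuity-due factor ä_{x:3} = sum_{k=0}^{2} k_p_x * v^k = 2.863669
APV(future premiums) = 4950 * 2.863669 = 14175.1598
V = 1415.5114 - 14175.1598
= -12759.6484


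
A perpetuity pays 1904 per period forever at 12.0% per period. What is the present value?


PV = PMT / i
= 1904 / 0.12
= 15866.6667


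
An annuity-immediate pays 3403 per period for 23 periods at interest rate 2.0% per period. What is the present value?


PV = PMT * (1 - (1+i)^(-n)) / i
= 3403 * (1 - (1+0.02)^(-23)) / 0.02
= 3403 * (1 - 0.634156) / 0.02
= 3403 * 18.292204
= 62248.3706


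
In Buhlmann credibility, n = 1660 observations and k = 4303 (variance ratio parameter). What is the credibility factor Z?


Z = n / (n + k)
= 1660 / (1660 + 4303)
= 1660 / 5963
= 0.2784


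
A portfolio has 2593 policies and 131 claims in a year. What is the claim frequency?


frequency = claims / policies
= 131 / 2593
= 0.0505


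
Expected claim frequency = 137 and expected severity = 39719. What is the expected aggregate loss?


E[S] = E[N] * E[X]
= 137 * 39719
= 5.4415e+06


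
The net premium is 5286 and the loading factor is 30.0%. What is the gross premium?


Gross = net * (1 + loading)
= 5286 * (1 + 0.3)
= 5286 * 1.3
= 6871.8


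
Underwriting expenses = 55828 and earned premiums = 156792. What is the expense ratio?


Expense ratio = expenses / premiums
= 55828 / 156792
= 0.3561


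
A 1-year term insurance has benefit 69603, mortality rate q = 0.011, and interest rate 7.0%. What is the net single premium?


NSP = benefit * q * v
v = 1/(1+i) = 0.934579
NSP = 69603 * 0.011 * 0.934579
= 715.5449


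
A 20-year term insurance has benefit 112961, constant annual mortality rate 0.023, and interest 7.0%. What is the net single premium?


NSP = benefit * sum_{k=0}^{n-1} k_p_x * q * v^(k+1)
With constant q=0.023, v=0.934579
Sum = 0.207183
NSP = 112961 * 0.207183
= 23403.5557


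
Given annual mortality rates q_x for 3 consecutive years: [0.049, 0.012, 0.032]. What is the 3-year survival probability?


p_k = 1 - q_k for each year
Survival = product of (1 - q_k)
= 0.951 * 0.988 * 0.968
= 0.9095


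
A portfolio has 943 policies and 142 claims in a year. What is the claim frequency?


frequency = claims / policies
= 142 / 943
= 0.1506


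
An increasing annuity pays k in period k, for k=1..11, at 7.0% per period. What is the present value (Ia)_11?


(Ia)_n = sum_{k=1}^{n} k * v^k, v = 1/(1+i)
v = 0.934579
Sum computed term by term:
(Ia)_11 = 39.9652


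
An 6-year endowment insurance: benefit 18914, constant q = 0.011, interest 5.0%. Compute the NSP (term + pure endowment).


Term component = 1029.0151
Pure endowment = 6_p_x * v^6 * benefit = 0.935789 * 0.746215 * 18914 = 13207.6436
NSP = 14236.6587


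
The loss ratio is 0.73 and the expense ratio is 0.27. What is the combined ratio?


Combined ratio = loss ratio + expense ratio
= 0.73 + 0.27
= 1.0


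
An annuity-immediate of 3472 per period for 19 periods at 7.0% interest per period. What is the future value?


FV = PMT * ((1+i)^n - 1) / i
= 3472 * ((1.07)^19 - 1) / 0.07
= 3472 * (3.616528 - 1) / 0.07
= 129779.7657


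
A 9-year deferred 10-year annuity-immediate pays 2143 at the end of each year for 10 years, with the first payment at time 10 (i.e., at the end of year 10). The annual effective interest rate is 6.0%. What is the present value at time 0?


PV at time 9 of the 10-year annuity-immediate:
a_n = 2143 * (1-(1+0.06)^(-10))/0.06 = 15772.6666
Discount back 9 years to time 0:
PV = 15772.6666 * (1+0.06)^(-9)
= 15772.6666 * 0.591898
= 9335.8171


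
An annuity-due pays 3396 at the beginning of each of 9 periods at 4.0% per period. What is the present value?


PV_due = PMT * (1-(1+i)^(-n))/i * (1+i)
PV_immediate = 25250.3861
PV_due = 25250.3861 * 1.04
= 26260.4016


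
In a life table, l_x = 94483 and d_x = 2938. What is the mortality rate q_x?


q_x = d_x / l_x
= 2938 / 94483
= 0.0311


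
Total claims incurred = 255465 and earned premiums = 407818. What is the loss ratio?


Loss ratio = claims / premiums
= 255465 / 407818
= 0.6264


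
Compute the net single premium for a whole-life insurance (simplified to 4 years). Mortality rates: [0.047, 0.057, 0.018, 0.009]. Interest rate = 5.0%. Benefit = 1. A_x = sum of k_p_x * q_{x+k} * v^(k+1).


v = 0.952381
Year 0: k_p_x=1.0, q=0.047, term=0.044762
Year 1: k_p_x=0.953, q=0.057, term=0.049271
Year 2: k_p_x=0.898679, q=0.018, term=0.013974
Year 3: k_p_x=0.882503, q=0.009, term=0.006534
A_x = 0.1145


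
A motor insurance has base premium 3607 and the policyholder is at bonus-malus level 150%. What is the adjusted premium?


adjusted = base * BM_level / 100
= 3607 * 150 / 100
= 3607 * 1.5
= 5410.5


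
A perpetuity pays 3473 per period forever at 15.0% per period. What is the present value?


PV = PMT / i
= 3473 / 0.15
= 23153.3333


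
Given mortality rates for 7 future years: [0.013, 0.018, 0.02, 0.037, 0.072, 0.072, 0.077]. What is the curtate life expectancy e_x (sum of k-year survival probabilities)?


e_x = sum_{k=1}^{n} k_p_x
k_p_x values:
  1_p_x = 0.987
  2_p_x = 0.969234
  3_p_x = 0.949849
  4_p_x = 0.914705
  5_p_x = 0.848846
  6_p_x = 0.787729
  7_p_x = 0.727074
e_x = 6.1844


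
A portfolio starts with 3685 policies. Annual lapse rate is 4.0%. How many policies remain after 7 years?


remaining = initial * (1 - lapse)^years
= 3685 * (1 - 0.04)^7
= 3685 * 0.751447
= 2769.084


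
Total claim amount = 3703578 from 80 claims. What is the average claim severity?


severity = total / number
= 3703578 / 80
= 46294.725


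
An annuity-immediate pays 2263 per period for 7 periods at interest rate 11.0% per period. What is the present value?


PV = PMT * (1 - (1+i)^(-n)) / i
= 2263 * (1 - (1+0.11)^(-7)) / 0.11
= 2263 * (1 - 0.481658) / 0.11
= 2263 * 4.712196
= 10663.7001


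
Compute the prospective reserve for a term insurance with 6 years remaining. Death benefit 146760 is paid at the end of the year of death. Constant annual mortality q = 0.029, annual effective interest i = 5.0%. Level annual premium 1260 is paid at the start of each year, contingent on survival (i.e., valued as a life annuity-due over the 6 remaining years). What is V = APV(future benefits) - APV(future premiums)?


v = 1/(1+i) = 0.952381
APV(future benefits) per unit = sum_{k=0}^{5} k_p_x * q * v^(k+1) = 0.1375
APV(future benefits) = 146760 * 0.1375 = 20179.4878
Life annuity-due factor ä_{x:6} = sum_{k=0}^{5} k_p_x * v^k = 4.978445
APV(future premiums) = 1260 * 4.978445 = 6272.841
V = 20179.4878 - 6272.841
= 13906.6468


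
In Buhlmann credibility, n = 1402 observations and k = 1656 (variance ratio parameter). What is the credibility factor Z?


Z = n / (n + k)
= 1402 / (1402 + 1656)
= 1402 / 3058
= 0.4585


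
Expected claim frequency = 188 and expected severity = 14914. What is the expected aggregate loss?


E[S] = E[N] * E[X]
= 188 * 14914
= 2.8038e+06


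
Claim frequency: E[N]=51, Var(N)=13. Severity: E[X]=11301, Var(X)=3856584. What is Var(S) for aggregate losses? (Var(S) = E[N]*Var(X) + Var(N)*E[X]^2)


Var(S) = E[N]*Var(X) + Var(N)*E[X]^2
= 51*3856584 + 13*11301^2
= 196685784 + 1660263813
= 1.8569e+09


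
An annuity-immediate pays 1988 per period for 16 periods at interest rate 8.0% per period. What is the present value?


PV = PMT * (1 - (1+i)^(-n)) / i
= 1988 * (1 - (1+0.08)^(-16)) / 0.08
= 1988 * (1 - 0.29189) / 0.08
= 1988 * 8.851369
= 17596.5219


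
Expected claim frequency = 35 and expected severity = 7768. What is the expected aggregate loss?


E[S] = E[N] * E[X]
= 35 * 7768
= 271880


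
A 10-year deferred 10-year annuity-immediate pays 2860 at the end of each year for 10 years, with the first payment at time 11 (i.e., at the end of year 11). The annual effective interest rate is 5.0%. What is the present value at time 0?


PV at time 10 of the 10-year annuity-immediate:
a_n = 2860 * (1-(1+0.05)^(-10))/0.05 = 22084.1619
Discount back 10 years to time 0:
PV = 22084.1619 * (1+0.05)^(-10)
= 22084.1619 * 0.613913
= 13557.7597


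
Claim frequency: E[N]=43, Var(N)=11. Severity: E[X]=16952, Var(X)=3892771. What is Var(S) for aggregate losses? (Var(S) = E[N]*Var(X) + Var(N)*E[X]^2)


Var(S) = E[N]*Var(X) + Var(N)*E[X]^2
= 43*3892771 + 11*16952^2
= 167389153 + 3161073344
= 3.3285e+09


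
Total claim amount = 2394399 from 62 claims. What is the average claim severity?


severity = total / number
= 2394399 / 62
= 38619.3387


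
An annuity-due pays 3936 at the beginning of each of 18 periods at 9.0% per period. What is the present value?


PV_due = PMT * (1-(1+i)^(-n))/i * (1+i)
PV_immediate = 34462.1404
PV_due = 34462.1404 * 1.09
= 37563.7331


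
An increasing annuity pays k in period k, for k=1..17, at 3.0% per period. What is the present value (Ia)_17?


(Ia)_n = sum_{k=1}^{n} k * v^k, v = 1/(1+i)
v = 0.970874
Sum computed term by term:
(Ia)_17 = 109.1941


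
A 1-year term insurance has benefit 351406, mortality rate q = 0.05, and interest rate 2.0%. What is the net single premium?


NSP = benefit * q * v
v = 1/(1+i) = 0.980392
NSP = 351406 * 0.05 * 0.980392
= 17225.7843


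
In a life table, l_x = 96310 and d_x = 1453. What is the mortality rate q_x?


q_x = d_x / l_x
= 1453 / 96310
= 0.0151


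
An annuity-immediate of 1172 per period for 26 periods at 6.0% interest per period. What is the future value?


FV = PMT * ((1+i)^n - 1) / i
= 1172 * ((1.06)^26 - 1) / 0.06
= 1172 * (4.549383 - 1) / 0.06
= 69331.2805


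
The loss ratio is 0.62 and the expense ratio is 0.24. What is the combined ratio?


Combined ratio = loss ratio + expense ratio
= 0.62 + 0.24
= 0.86


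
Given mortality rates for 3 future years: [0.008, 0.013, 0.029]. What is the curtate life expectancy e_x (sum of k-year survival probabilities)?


e_x = sum_{k=1}^{n} k_p_x
k_p_x values:
  1_p_x = 0.992
  2_p_x = 0.979104
  3_p_x = 0.95071
e_x = 2.9218


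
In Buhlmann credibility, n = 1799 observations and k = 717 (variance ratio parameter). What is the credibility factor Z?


Z = n / (n + k)
= 1799 / (1799 + 717)
= 1799 / 2516
= 0.715


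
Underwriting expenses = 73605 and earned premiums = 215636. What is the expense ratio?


Expense ratio = expenses / premiums
= 73605 / 215636
= 0.3413


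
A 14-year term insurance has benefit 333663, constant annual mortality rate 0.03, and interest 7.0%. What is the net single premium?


NSP = benefit * sum_{k=0}^{n-1} k_p_x * q * v^(k+1)
With constant q=0.03, v=0.934579
Sum = 0.224046
NSP = 333663 * 0.224046
= 74755.744


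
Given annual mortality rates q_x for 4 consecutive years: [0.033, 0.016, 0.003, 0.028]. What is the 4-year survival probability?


p_k = 1 - q_k for each year
Survival = product of (1 - q_k)
= 0.967 * 0.984 * 0.997 * 0.972
= 0.9221


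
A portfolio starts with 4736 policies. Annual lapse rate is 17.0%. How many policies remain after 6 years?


remaining = initial * (1 - lapse)^years
= 4736 * (1 - 0.17)^6
= 4736 * 0.32694
= 1548.3896


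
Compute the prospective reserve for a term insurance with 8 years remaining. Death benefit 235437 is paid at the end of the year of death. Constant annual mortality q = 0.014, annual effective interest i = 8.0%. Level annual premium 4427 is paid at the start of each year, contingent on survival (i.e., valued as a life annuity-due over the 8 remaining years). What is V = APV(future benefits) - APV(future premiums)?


v = 1/(1+i) = 0.925926
APV(future benefits) per unit = sum_{k=0}^{7} k_p_x * q * v^(k+1) = 0.077053
APV(future benefits) = 235437 * 0.077053 = 18141.1959
Life annuity-due factor ä_{x:8} = sum_{k=0}^{7} k_p_x * v^k = 5.944111
APV(future premiums) = 4427 * 5.944111 = 26314.5798
V = 18141.1959 - 26314.5798
= -8173.3839


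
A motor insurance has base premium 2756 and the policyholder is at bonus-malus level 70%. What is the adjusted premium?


adjusted = base * BM_level / 100
= 2756 * 70 / 100
= 2756 * 0.7
= 1929.2


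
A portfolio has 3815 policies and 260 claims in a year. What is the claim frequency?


frequency = claims / policies
= 260 / 3815
= 0.0682


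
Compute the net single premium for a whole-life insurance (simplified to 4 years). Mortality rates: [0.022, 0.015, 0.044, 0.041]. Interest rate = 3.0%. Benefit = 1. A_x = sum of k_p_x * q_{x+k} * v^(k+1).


v = 0.970874
Year 0: k_p_x=1.0, q=0.022, term=0.021359
Year 1: k_p_x=0.978, q=0.015, term=0.013828
Year 2: k_p_x=0.96333, q=0.044, term=0.03879
Year 3: k_p_x=0.920943, q=0.041, term=0.033548
A_x = 0.1075


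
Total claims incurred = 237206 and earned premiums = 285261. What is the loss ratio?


Loss ratio = claims / premiums
= 237206 / 285261
= 0.8315


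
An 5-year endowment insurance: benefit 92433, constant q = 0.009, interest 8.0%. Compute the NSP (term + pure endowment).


Term component = 3266.8008
Pure endowment = 5_p_x * v^5 * benefit = 0.955803 * 0.680583 * 92433 = 60127.9703
NSP = 63394.771


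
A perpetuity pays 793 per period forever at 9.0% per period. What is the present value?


PV = PMT / i
= 793 / 0.09
= 8811.1111


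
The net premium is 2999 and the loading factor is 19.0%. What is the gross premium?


Gross = net * (1 + loading)
= 2999 * (1 + 0.19)
= 2999 * 1.19
= 3568.81


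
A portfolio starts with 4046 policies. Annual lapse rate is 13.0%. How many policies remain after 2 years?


remaining = initial * (1 - lapse)^years
= 4046 * (1 - 0.13)^2
= 4046 * 0.7569
= 3062.4174


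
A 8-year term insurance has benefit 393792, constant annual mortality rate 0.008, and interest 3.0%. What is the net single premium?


NSP = benefit * sum_{k=0}^{n-1} k_p_x * q * v^(k+1)
With constant q=0.008, v=0.970874
Sum = 0.054678
NSP = 393792 * 0.054678
= 21531.7792


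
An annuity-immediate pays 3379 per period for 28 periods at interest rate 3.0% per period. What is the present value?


PV = PMT * (1 - (1+i)^(-n)) / i
= 3379 * (1 - (1+0.03)^(-28)) / 0.03
= 3379 * (1 - 0.437077) / 0.03
= 3379 * 18.764108
= 63403.9217


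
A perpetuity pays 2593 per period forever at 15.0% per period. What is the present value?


PV = PMT / i
= 2593 / 0.15
= 17286.6667


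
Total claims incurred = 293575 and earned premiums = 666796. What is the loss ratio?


Loss ratio = claims / premiums
= 293575 / 666796
= 0.4403


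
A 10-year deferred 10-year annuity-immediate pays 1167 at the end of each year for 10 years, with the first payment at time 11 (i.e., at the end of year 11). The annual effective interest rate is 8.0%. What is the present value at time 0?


PV at time 10 of the 10-year annuity-immediate:
a_n = 1167 * (1-(1+0.08)^(-10))/0.08 = 7830.665
Discount back 10 years to time 0:
PV = 7830.665 * (1+0.08)^(-10)
= 7830.665 * 0.463193
= 3627.113


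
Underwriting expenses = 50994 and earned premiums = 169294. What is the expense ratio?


Expense ratio = expenses / premiums
= 50994 / 169294
= 0.3012


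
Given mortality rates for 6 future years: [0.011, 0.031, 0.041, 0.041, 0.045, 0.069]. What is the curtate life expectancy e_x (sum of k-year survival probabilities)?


e_x = sum_{k=1}^{n} k_p_x
k_p_x values:
  1_p_x = 0.989
  2_p_x = 0.958341
  3_p_x = 0.919049
  4_p_x = 0.881368
  5_p_x = 0.841706
  6_p_x = 0.783629
e_x = 5.3731


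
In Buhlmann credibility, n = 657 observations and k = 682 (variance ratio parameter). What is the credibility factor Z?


Z = n / (n + k)
= 657 / (657 + 682)
= 657 / 1339
= 0.4907


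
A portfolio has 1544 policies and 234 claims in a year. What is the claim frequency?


frequency = claims / policies
= 234 / 1544
= 0.1516


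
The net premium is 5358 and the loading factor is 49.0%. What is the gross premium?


Gross = net * (1 + loading)
= 5358 * (1 + 0.49)
= 5358 * 1.49
= 7983.42


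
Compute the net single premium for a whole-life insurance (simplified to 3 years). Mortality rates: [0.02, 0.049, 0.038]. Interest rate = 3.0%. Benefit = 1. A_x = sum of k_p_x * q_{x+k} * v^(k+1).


v = 0.970874
Year 0: k_p_x=1.0, q=0.02, term=0.019417
Year 1: k_p_x=0.98, q=0.049, term=0.045263
Year 2: k_p_x=0.93198, q=0.038, term=0.03241
A_x = 0.0971


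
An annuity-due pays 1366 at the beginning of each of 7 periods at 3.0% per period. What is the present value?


PV_due = PMT * (1-(1+i)^(-n))/i * (1+i)
PV_immediate = 8510.5665
PV_due = 8510.5665 * 1.03
= 8765.8835


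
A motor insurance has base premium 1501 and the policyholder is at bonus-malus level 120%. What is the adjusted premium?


adjusted = base * BM_level / 100
= 1501 * 120 / 100
= 1501 * 1.2
= 1801.2


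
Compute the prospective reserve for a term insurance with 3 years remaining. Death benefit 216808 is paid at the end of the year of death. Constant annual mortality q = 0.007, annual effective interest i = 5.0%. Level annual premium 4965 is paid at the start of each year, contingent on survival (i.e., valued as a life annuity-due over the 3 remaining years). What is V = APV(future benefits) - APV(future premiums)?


v = 1/(1+i) = 0.952381
APV(future benefits) per unit = sum_{k=0}^{2} k_p_x * q * v^(k+1) = 0.018934
APV(future benefits) = 216808 * 0.018934 = 4105.0279
Life annuity-due factor ä_{x:3} = sum_{k=0}^{2} k_p_x * v^k = 2.84009
APV(future premiums) = 4965 * 2.84009 = 14101.0458
V = 4105.0279 - 14101.0458
= -9996.0179


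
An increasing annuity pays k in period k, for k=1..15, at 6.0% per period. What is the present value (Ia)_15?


(Ia)_n = sum_{k=1}^{n} k * v^k, v = 1/(1+i)
v = 0.943396
Sum computed term by term:
(Ia)_15 = 67.2668


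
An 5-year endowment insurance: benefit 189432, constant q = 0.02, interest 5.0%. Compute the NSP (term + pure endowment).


Term component = 15790.7486
Pure endowment = 5_p_x * v^5 * benefit = 0.903921 * 0.783526 * 189432 = 134164.3799
NSP = 149955.1285


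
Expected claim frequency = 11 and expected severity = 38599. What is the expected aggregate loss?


E[S] = E[N] * E[X]
= 11 * 38599
= 424589


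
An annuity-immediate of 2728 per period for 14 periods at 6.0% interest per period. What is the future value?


FV = PMT * ((1+i)^n - 1) / i
= 2728 * ((1.06)^14 - 1) / 0.06
= 2728 * (2.260904 - 1) / 0.06
= 57329.0999


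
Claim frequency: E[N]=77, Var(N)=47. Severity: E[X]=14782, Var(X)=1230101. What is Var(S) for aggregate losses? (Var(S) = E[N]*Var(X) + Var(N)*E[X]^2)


Var(S) = E[N]*Var(X) + Var(N)*E[X]^2
= 77*1230101 + 47*14782^2
= 94717777 + 10269853628
= 1.0365e+10


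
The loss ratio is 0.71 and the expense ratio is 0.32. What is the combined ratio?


Combined ratio = loss ratio + expense ratio
= 0.71 + 0.32
= 1.03


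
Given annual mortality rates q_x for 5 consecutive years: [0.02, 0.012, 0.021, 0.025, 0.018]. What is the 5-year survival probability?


p_k = 1 - q_k for each year
Survival = product of (1 - q_k)
= 0.98 * 0.988 * 0.979 * 0.975 * 0.982
= 0.9076


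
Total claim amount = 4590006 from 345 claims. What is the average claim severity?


severity = total / number
= 4590006 / 345
= 13304.3652


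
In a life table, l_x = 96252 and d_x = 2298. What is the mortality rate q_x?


q_x = d_x / l_x
= 2298 / 96252
= 0.0239


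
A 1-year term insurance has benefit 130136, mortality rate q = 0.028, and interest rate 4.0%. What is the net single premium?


NSP = benefit * q * v
v = 1/(1+i) = 0.961538
NSP = 130136 * 0.028 * 0.961538
= 3503.6615


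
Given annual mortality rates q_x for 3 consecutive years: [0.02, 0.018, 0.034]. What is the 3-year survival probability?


p_k = 1 - q_k for each year
Survival = product of (1 - q_k)
= 0.98 * 0.982 * 0.966
= 0.9296


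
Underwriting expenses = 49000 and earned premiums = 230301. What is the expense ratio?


Expense ratio = expenses / premiums
= 49000 / 230301
= 0.2128


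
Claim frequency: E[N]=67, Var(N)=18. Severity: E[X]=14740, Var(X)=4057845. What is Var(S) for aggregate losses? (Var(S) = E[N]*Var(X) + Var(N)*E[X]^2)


Var(S) = E[N]*Var(X) + Var(N)*E[X]^2
= 67*4057845 + 18*14740^2
= 271875615 + 3910816800
= 4.1827e+09


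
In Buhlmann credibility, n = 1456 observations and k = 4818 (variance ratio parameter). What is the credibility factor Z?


Z = n / (n + k)
= 1456 / (1456 + 4818)
= 1456 / 6274
= 0.2321


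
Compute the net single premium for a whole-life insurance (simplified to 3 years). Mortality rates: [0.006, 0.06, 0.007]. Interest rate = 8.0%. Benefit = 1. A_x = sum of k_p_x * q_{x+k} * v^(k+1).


v = 0.925926
Year 0: k_p_x=1.0, q=0.006, term=0.005556
Year 1: k_p_x=0.994, q=0.06, term=0.051132
Year 2: k_p_x=0.93436, q=0.007, term=0.005192
A_x = 0.0619


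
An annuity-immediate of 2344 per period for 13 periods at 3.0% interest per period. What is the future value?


FV = PMT * ((1+i)^n - 1) / i
= 2344 * ((1.03)^13 - 1) / 0.03
= 2344 * (1.468534 - 1) / 0.03
= 36608.1008


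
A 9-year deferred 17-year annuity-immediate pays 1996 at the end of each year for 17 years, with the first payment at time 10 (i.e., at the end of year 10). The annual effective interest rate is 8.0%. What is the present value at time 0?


PV at time 9 of the 17-year annuity-immediate:
a_n = 1996 * (1-(1+0.08)^(-17))/0.08 = 18206.7897
Discount back 9 years to time 0:
PV = 18206.7897 * (1+0.08)^(-9)
= 18206.7897 * 0.500249
= 9107.9277


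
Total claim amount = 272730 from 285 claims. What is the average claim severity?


severity = total / number
= 272730 / 285
= 956.9474


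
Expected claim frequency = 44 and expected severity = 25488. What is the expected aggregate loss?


E[S] = E[N] * E[X]
= 44 * 25488
= 1.1215e+06


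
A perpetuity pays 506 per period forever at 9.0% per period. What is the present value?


PV = PMT / i
= 506 / 0.09
= 5622.2222


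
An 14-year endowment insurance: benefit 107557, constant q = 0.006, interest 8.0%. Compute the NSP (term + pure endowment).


Term component = 5155.5972
Pure endowment = 14_p_x * v^14 * benefit = 0.919199 * 0.340461 * 107557 = 33660.1064
NSP = 38815.7037


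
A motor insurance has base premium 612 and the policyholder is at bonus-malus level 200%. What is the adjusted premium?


adjusted = base * BM_level / 100
= 612 * 200 / 100
= 612 * 2.0
= 1224.0


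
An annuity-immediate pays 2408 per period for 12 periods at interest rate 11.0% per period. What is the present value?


PV = PMT * (1 - (1+i)^(-n)) / i
= 2408 * (1 - (1+0.11)^(-12)) / 0.11
= 2408 * (1 - 0.285841) / 0.11
= 2408 * 6.492356
= 15633.5936


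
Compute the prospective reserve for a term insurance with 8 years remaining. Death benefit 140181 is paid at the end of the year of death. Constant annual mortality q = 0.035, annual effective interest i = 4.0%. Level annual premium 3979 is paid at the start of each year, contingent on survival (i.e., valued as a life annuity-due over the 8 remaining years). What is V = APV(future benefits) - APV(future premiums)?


v = 1/(1+i) = 0.961538
APV(future benefits) per unit = sum_{k=0}^{7} k_p_x * q * v^(k+1) = 0.210243
APV(future benefits) = 140181 * 0.210243 = 29472.0353
Life annuity-due factor ä_{x:8} = sum_{k=0}^{7} k_p_x * v^k = 6.247212
APV(future premiums) = 3979 * 6.247212 = 24857.658
V = 29472.0353 - 24857.658
= 4614.3773


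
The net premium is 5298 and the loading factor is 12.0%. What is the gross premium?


Gross = net * (1 + loading)
= 5298 * (1 + 0.12)
= 5298 * 1.12
= 5933.76


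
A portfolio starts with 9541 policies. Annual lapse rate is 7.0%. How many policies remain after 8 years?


remaining = initial * (1 - lapse)^years
= 9541 * (1 - 0.07)^8
= 9541 * 0.559582
= 5338.97


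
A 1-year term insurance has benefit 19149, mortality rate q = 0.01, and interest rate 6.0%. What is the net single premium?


NSP = benefit * q * v
v = 1/(1+i) = 0.943396
NSP = 19149 * 0.01 * 0.943396
= 180.6509


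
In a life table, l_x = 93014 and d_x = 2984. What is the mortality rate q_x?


q_x = d_x / l_x
= 2984 / 93014
= 0.0321


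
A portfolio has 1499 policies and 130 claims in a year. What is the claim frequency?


frequency = claims / policies
= 130 / 1499
= 0.0867


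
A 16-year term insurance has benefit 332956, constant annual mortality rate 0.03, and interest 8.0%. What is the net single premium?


NSP = benefit * sum_{k=0}^{n-1} k_p_x * q * v^(k+1)
With constant q=0.03, v=0.925926
Sum = 0.223829
NSP = 332956 * 0.223829
= 74525.1069


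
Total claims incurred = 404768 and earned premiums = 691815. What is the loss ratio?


Loss ratio = claims / premiums
= 404768 / 691815
= 0.5851


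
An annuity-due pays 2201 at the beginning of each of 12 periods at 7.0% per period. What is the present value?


PV_due = PMT * (1-(1+i)^(-n))/i * (1+i)
PV_immediate = 17481.8525
PV_due = 17481.8525 * 1.07
= 18705.5822


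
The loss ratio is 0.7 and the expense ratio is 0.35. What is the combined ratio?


Combined ratio = loss ratio + expense ratio
= 0.7 + 0.35
= 1.05


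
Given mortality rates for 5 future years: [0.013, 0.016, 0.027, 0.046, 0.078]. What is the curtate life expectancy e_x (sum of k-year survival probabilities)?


e_x = sum_{k=1}^{n} k_p_x
k_p_x values:
  1_p_x = 0.987
  2_p_x = 0.971208
  3_p_x = 0.944985
  4_p_x = 0.901516
  5_p_x = 0.831198
e_x = 4.6359


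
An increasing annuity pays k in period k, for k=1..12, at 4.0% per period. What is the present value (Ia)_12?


(Ia)_n = sum_{k=1}^{n} k * v^k, v = 1/(1+i)
v = 0.961538
Sum computed term by term:
(Ia)_12 = 56.6328


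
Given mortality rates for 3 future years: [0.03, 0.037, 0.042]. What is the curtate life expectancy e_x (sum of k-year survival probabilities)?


e_x = sum_{k=1}^{n} k_p_x
k_p_x values:
  1_p_x = 0.97
  2_p_x = 0.93411
  3_p_x = 0.894877
e_x = 2.799


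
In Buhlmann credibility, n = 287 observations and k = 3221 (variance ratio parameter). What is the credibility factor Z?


Z = n / (n + k)
= 287 / (287 + 3221)
= 287 / 3508
= 0.0818


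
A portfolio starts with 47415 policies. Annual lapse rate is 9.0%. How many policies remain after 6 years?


remaining = initial * (1 - lapse)^years
= 47415 * (1 - 0.09)^6
= 47415 * 0.567869
= 26925.5206


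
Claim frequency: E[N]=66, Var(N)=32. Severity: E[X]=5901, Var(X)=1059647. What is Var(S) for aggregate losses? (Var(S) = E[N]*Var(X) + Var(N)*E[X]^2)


Var(S) = E[N]*Var(X) + Var(N)*E[X]^2
= 66*1059647 + 32*5901^2
= 69936702 + 1114297632
= 1.1842e+09


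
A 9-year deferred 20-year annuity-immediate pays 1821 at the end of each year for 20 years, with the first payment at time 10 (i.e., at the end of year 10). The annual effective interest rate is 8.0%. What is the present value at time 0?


PV at time 9 of the 20-year annuity-immediate:
a_n = 1821 * (1-(1+0.08)^(-20))/0.08 = 17878.8464
Discount back 9 years to time 0:
PV = 17878.8464 * (1+0.08)^(-9)
= 17878.8464 * 0.500249
= 8943.8745


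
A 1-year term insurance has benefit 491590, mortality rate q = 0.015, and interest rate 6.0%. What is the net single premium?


NSP = benefit * q * v
v = 1/(1+i) = 0.943396
NSP = 491590 * 0.015 * 0.943396
= 6956.4623


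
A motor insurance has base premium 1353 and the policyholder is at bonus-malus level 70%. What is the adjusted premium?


adjusted = base * BM_level / 100
= 1353 * 70 / 100
= 1353 * 0.7
= 947.1


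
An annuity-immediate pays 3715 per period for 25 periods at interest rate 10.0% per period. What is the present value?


PV = PMT * (1 - (1+i)^(-n)) / i
= 3715 * (1 - (1+0.1)^(-25)) / 0.1
= 3715 * (1 - 0.092296) / 0.1
= 3715 * 9.07704
= 33721.2037


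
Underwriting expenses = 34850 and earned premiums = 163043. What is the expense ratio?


Expense ratio = expenses / premiums
= 34850 / 163043
= 0.2137


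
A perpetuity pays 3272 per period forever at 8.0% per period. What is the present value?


PV = PMT / i
= 3272 / 0.08
= 40900.0


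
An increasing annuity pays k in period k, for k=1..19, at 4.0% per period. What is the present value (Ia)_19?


(Ia)_n = sum_{k=1}^{n} k * v^k, v = 1/(1+i)
v = 0.961538
Sum computed term by term:
(Ia)_19 = 116.0273


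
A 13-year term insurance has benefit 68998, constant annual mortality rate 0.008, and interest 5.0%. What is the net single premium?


NSP = benefit * sum_{k=0}^{n-1} k_p_x * q * v^(k+1)
With constant q=0.008, v=0.952381
Sum = 0.072036
NSP = 68998 * 0.072036
= 4970.3383


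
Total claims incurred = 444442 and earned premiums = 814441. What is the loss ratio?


Loss ratio = claims / premiums
= 444442 / 814441
= 0.5457


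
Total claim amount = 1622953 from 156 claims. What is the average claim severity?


severity = total / number
= 1622953 / 156
= 10403.5449


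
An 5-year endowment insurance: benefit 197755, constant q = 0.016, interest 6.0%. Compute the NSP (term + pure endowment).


Term component = 12932.755
Pure endowment = 5_p_x * v^5 * benefit = 0.922519 * 0.747258 * 197755 = 136324.4138
NSP = 149257.1688


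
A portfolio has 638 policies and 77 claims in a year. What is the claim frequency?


frequency = claims / policies
= 77 / 638
= 0.1207


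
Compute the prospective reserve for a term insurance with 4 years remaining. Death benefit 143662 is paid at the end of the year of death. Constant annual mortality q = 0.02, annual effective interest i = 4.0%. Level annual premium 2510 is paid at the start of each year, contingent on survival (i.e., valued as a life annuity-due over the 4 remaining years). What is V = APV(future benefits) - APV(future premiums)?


v = 1/(1+i) = 0.961538
APV(future benefits) per unit = sum_{k=0}^{3} k_p_x * q * v^(k+1) = 0.070519
APV(future benefits) = 143662 * 0.070519 = 10130.8446
Life annuity-due factor ä_{x:4} = sum_{k=0}^{3} k_p_x * v^k = 3.666968
APV(future premiums) = 2510 * 3.666968 = 9204.089
V = 10130.8446 - 9204.089
= 926.7556
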